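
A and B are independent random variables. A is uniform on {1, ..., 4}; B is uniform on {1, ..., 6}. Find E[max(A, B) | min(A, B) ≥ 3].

P(min(A, B) ≥ 3) = 1/3.
Summing max(A,B)·P(x,y) over outcomes with min(A, B) ≥ 3 gives 37/24.
E[max(A, B) | min(A, B) ≥ 3] = (37/24) / (1/3) = 37/8.

37/8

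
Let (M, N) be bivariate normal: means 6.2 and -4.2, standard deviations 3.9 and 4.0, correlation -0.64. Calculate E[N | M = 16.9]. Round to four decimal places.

The regression of N on M has slope ρ·σ_N/σ_M and passes through (μ_M, μ_N).
E[N | M=16.9] = -4.2 + (-0.64)·(4.0/3.9)·(16.9 − (6.2)) = -4.2 + (-0.65641)·(10.7) = -11.2236.

-11.2236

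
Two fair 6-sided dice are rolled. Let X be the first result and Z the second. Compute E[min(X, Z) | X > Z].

P(X > Z) = 5/12.
Summing min(X,Z)·P(x,y) over outcomes with X > Z gives 35/36.
E[min(X, Z) | X > Z] = (35/36) / (5/12) = 7/3.

7/3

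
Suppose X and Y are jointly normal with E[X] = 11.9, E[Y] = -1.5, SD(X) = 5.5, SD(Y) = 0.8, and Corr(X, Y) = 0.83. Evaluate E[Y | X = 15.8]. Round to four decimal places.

E[Y | X=x] = μ_Y + ρ(σ_Y/σ_X)(x − μ_X) for jointly normal variables.
E[Y | X=15.8] = -1.5 + (0.83)·(0.8/5.5)·(15.8 − (11.9)) = -1.5 + (0.12073)·(3.9) = -1.0292.

-1.0292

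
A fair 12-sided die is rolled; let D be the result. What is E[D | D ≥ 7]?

Given D ≥ 7, D is equally likely to be any of {7, 8, 9, 10, 11, 12}.
E[D | D ≥ 7] = (7 + 8 + 9 + 10 + 11 + 12) / 6 = 19/2.

19/2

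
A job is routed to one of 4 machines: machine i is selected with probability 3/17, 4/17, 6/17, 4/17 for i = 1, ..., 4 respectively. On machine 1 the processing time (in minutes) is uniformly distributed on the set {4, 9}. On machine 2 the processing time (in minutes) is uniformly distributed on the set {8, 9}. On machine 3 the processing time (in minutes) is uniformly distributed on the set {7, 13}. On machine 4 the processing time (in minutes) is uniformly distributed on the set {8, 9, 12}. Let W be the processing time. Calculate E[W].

E[W | machine 1] = (4+9)/2 = 13/2.
E[W | machine 2] = (8+9)/2 = 17/2.
E[W | machine 3] = (7+13)/2 = 10.
E[W | machine 4] = (8+9+12)/3 = 29/3.
E[W] = (3/17)·(13/2) + (4/17)·(17/2) + (6/17)·(10) + (4/17)·(29/3) = 913/102.

913/102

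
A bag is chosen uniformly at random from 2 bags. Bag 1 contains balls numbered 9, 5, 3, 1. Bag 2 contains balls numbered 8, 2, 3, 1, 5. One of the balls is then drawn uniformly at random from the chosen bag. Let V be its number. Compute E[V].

E[V | bag 1] = (9+5+3+1)/4 = 9/2.
E[V | bag 2] = (8+2+3+1+5)/5 = 19/5.
By the law of total expectation,
E[V] = (1/2)·(9/2) + (1/2)·(19/5) = 83/20.

83/20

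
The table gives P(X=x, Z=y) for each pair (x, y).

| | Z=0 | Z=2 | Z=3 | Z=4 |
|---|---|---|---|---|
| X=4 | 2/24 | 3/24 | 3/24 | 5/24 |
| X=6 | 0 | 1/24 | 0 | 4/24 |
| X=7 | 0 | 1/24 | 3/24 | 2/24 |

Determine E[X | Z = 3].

11/2

P(Z = 3) = 1/4.
Σ X·P over the event = 4·(3/24) + 7·(3/24) = 11/8.
E[X | Z = 3] = (11/8) / (1/4) = 11/2.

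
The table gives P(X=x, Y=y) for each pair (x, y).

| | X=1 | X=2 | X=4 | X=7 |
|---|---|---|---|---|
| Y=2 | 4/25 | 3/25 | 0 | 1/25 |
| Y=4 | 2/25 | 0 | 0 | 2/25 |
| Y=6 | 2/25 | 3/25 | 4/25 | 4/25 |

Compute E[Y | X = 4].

6

P(X = 4) = 4/25.
Summing Y·P(X=x,Y=y) over the conditioning event gives 24/25.
E[Y | X = 4] = (24/25) / (4/25) = 6.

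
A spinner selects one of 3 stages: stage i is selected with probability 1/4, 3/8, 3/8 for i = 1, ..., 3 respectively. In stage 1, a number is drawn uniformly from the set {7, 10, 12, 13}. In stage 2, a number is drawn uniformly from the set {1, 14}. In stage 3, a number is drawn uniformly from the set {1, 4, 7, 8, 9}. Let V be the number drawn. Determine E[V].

609/80

E[V | stage 1] = (7+10+12+13)/4 = 21/2.
E[V | stage 2] = (1+14)/2 = 15/2.
E[V | stage 3] = (1+4+7+8+9)/5 = 29/5.
By the law of total expectation,
E[V] = (1/4)·(21/2) + (3/8)·(15/2) + (3/8)·(29/5) = 609/80.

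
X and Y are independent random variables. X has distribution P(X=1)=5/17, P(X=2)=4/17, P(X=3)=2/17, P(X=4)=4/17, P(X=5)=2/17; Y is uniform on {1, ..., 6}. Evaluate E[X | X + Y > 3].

63/22

P(X + Y > 3) = 44/51.
Summing X·P(x,y) over outcomes with X + Y > 3 gives 42/17.
E[X | X + Y > 3] = (42/17) / (44/51) = 63/22.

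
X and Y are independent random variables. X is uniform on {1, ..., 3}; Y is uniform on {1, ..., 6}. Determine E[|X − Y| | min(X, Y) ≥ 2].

17/10

P(min(X, Y) ≥ 2) = 5/9.
Summing |X−Y|·P(x,y) over outcomes with min(X, Y) ≥ 2 gives 17/18.
E[|X − Y| | min(X, Y) ≥ 2] = (17/18) / (5/9) = 17/10.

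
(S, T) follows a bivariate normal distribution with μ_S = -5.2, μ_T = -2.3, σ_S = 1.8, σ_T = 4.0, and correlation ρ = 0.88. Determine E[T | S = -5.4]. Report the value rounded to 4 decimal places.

The regression of T on S has slope ρ·σ_T/σ_S and passes through (μ_S, μ_T).
E[T | S=-5.4] = -2.3 + (0.88)·(4.0/1.8)·(-5.4 − (-5.2)) = -2.3 + (1.9556)·(-0.2) = -2.6911.

-2.6911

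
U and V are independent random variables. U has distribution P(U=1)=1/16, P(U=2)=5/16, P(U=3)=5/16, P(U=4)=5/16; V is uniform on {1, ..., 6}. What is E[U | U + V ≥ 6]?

96/31

P(U + V ≥ 6) = 31/48.
Summing U·P(x,y) over outcomes with U + V ≥ 6 gives 2.
E[U | U + V ≥ 6] = (2) / (31/48) = 96/31.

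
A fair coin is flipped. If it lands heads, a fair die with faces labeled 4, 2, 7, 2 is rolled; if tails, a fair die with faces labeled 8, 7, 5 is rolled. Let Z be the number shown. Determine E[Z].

125/24

E[Z | heads] = (4+2+7+2)/4 = 15/4.
E[Z | tails] = (8+7+5)/3 = 20/3.
E[Z] = (1/2)·(15/4) + (1/2)·(20/3) = 125/24.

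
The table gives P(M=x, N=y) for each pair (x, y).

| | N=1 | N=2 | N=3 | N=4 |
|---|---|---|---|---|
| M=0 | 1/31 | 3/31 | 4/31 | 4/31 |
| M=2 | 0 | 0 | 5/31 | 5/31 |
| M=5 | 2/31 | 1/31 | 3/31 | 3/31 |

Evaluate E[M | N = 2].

5/4

P(N = 2) = 4/31.
Summing M·P(M=x,N=y) over the conditioning event gives 5/31.
E[M | N = 2] = (5/31) / (4/31) = 5/4.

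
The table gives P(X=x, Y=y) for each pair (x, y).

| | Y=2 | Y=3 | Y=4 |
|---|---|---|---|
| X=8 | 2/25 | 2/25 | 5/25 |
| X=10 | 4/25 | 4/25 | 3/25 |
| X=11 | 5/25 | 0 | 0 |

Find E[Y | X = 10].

P(X = 10) = 11/25.
Summing Y·P(X=x,Y=y) over the conditioning event gives 32/25.
E[Y | X = 10] = (32/25) / (11/25) = 32/11.

32/11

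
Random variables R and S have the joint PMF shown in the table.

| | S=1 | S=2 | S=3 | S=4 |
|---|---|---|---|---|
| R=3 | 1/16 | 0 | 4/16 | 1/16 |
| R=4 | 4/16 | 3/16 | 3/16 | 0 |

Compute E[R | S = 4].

P(S = 4) = 1/16.
Σ R·P over the event = 3·(1/16) = 3/16.
E[R | S = 4] = (3/16) / (1/16) = 3.

3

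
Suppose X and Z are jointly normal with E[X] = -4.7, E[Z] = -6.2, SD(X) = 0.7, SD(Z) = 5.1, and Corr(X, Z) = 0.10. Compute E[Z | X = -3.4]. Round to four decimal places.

-5.2529

The regression of Z on X has slope ρ·σ_Z/σ_X and passes through (μ_X, μ_Z).
E[Z | X=-3.4] = -6.2 + (0.10)·(5.1/0.7)·(-3.4 − (-4.7)) = -6.2 + (0.72857)·(1.3) = -5.2529.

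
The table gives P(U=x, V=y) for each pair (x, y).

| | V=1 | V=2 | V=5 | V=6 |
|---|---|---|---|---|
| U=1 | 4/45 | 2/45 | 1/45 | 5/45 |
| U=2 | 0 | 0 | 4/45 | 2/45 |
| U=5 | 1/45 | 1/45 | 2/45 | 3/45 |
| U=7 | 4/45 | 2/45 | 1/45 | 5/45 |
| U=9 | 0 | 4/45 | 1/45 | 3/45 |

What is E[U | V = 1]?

P(V = 1) = 1/5.
Σ U·P over the event = 1·(4/45) + 5·(1/45) + 7·(4/45) = 37/45.
E[U | V = 1] = (37/45) / (1/5) = 37/9.

37/9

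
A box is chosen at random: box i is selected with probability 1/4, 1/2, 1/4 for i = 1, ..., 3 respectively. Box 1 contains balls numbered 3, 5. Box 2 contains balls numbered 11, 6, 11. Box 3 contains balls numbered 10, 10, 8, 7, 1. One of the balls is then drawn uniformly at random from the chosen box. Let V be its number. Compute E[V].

112/15

E[V | box 1] = (3+5)/2 = 4.
E[V | box 2] = (11+6+11)/3 = 28/3.
E[V | box 3] = (10+10+8+7+1)/5 = 36/5.
By the law of total expectation,
E[V] = (1/4)·(4) + (1/2)·(28/3) + (1/4)·(36/5) = 112/15.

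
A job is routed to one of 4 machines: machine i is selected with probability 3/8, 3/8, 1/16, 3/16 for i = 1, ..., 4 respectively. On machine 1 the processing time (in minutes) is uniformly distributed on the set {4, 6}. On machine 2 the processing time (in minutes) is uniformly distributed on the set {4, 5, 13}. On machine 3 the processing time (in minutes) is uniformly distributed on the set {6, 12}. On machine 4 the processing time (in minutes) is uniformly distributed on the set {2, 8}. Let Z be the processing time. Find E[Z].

E[Z | machine 1] = (4+6)/2 = 5.
E[Z | machine 2] = (4+5+13)/3 = 22/3.
E[Z | machine 3] = (6+12)/2 = 9.
E[Z | machine 4] = (2+8)/2 = 5.
By the law of total expectation,
E[Z] = (3/8)·(5) + (3/8)·(22/3) + (1/16)·(9) + (3/16)·(5) = 49/8.

49/8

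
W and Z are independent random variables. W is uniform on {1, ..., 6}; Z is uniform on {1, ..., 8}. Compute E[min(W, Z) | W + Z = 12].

Outcomes with W + Z = 12: (4,8), (5,7), (6,6), each with probability 1/48.
E[min(W, Z) | W + Z = 12] = (4 + 5 + 6) / 3 = 5.

5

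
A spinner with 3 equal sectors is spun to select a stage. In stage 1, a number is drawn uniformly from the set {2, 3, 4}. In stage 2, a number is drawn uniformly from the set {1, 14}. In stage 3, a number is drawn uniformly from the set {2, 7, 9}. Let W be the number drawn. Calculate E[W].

E[W | stage 1] = (2+3+4)/3 = 3.
E[W | stage 2] = (1+14)/2 = 15/2.
E[W | stage 3] = (2+7+9)/3 = 6.
By the law of total expectation,
E[W] = (1/3)·(3) + (1/3)·(15/2) + (1/3)·(6) = 11/2.

11/2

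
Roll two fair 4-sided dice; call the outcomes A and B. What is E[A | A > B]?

Outcomes with A > B: (2,1), (3,1), (3,2), (4,1), (4,2), (4,3), each with probability 1/16.
E[A | A > B] = (2 + 3 + 3 + 4 + 4 + 4) / 6 = 10/3.

10/3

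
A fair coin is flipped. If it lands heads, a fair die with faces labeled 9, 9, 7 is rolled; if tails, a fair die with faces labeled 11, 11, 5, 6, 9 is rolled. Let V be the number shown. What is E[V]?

251/30

E[V | heads] = (9+9+7)/3 = 25/3.
E[V | tails] = (11+11+5+6+9)/5 = 42/5.
By the law of total expectation,
E[V] = (1/2)·(25/3) + (1/2)·(42/5) = 251/30.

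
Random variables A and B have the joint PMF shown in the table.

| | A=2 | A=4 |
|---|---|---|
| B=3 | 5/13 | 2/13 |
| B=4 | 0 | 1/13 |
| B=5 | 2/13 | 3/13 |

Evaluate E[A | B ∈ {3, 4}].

11/4

P(B ∈ {3, 4}) = 8/13.
Σ A·P over the event = 2·(5/13) + 4·(2/13) + 4·(1/13) = 22/13.
E[A | B ∈ {3, 4}] = (22/13) / (8/13) = 11/4.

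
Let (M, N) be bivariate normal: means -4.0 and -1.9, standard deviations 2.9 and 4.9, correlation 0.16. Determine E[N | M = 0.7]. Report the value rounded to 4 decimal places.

The regression of N on M has slope ρ·σ_N/σ_M and passes through (μ_M, μ_N).
E[N | M=0.7] = -1.9 + (0.16)·(4.9/2.9)·(0.7 − (-4.0)) = -1.9 + (0.27034)·(4.7) = -0.6294.

-0.6294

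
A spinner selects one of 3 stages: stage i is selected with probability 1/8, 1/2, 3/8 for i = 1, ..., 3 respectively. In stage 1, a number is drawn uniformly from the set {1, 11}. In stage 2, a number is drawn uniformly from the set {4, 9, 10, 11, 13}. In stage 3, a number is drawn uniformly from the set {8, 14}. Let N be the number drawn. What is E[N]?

E[N | stage 1] = (1+11)/2 = 6.
E[N | stage 2] = (4+9+10+11+13)/5 = 47/5.
E[N | stage 3] = (8+14)/2 = 11.
By the law of total expectation,
E[N] = (1/8)·(6) + (1/2)·(47/5) + (3/8)·(11) = 383/40.

383/40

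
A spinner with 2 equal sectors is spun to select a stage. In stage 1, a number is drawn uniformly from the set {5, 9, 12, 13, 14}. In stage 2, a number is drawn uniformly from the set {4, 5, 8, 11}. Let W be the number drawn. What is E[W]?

44/5

E[W | stage 1] = (5+9+12+13+14)/5 = 53/5.
E[W | stage 2] = (4+5+8+11)/4 = 7.
E[W] = (1/2)·(53/5) + (1/2)·(7) = 44/5.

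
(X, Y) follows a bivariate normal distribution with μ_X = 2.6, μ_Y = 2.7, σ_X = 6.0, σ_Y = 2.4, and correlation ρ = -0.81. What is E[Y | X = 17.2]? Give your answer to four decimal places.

For a bivariate normal, E[Y | X=x] = μ_Y + ρ·(σ_Y/σ_X)·(x − μ_X).
E[Y | X=17.2] = 2.7 + (-0.81)·(2.4/6.0)·(17.2 − (2.6)) = 2.7 + (-0.324)·(14.6) = -2.0304.

-2.0304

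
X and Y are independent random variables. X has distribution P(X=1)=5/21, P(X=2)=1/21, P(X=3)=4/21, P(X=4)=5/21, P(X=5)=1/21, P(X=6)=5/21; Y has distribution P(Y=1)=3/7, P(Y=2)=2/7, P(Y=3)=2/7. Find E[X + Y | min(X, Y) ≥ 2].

P(min(X, Y) ≥ 2) = 64/147.
Summing (X+Y)·P(x,y) over outcomes with min(X, Y) ≥ 2 gives 436/147.
E[X + Y | min(X, Y) ≥ 2] = (436/147) / (64/147) = 109/16.

109/16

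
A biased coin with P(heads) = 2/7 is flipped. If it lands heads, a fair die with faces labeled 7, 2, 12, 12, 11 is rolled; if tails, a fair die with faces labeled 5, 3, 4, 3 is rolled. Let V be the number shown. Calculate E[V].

E[V | heads] = (7+2+12+12+11)/5 = 44/5.
E[V | tails] = (5+3+4+3)/4 = 15/4.
E[V] = (2/7)·(44/5) + (5/7)·(15/4) = 727/140.

727/140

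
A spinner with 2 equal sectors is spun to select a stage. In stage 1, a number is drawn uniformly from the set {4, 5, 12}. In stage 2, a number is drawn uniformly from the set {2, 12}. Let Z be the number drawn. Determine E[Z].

7

E[Z | stage 1] = (4+5+12)/3 = 7.
E[Z | stage 2] = (2+12)/2 = 7.
E[Z] = (1/2)·(7) + (1/2)·(7) = 7.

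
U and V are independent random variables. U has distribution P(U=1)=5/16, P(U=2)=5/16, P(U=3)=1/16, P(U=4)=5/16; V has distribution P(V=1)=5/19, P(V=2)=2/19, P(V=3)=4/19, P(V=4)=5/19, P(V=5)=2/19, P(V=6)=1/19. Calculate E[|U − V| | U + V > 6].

P(U + V > 6) = 11/38.
Summing |U−V|·P(x,y) over outcomes with U + V > 6 gives 127/304.
E[|U − V| | U + V > 6] = (127/304) / (11/38) = 127/88.

127/88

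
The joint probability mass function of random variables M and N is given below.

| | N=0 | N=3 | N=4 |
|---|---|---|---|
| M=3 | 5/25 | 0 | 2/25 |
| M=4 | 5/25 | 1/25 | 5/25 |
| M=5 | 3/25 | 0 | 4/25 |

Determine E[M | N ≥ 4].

P(N ≥ 4) = 11/25.
Σ M·P over the event = 3·(2/25) + 4·(5/25) + 5·(4/25) = 46/25.
E[M | N ≥ 4] = (46/25) / (11/25) = 46/11.

46/11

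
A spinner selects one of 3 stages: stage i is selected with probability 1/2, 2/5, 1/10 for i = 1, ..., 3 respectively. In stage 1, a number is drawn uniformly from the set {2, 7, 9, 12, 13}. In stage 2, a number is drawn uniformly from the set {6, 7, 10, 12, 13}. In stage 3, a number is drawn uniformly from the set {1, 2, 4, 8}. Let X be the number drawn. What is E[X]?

E[X | stage 1] = (2+7+9+12+13)/5 = 43/5.
E[X | stage 2] = (6+7+10+12+13)/5 = 48/5.
E[X | stage 3] = (1+2+4+8)/4 = 15/4.
By the law of total expectation,
E[X] = (1/2)·(43/5) + (2/5)·(48/5) + (1/10)·(15/4) = 1703/200.

1703/200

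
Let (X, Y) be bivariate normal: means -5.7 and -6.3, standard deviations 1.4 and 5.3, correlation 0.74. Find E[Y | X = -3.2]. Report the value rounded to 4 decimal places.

0.7036

For a bivariate normal, E[Y | X=x] = μ_Y + ρ·(σ_Y/σ_X)·(x − μ_X).
E[Y | X=-3.2] = -6.3 + (0.74)·(5.3/1.4)·(-3.2 − (-5.7)) = -6.3 + (2.80143)·(2.5) = 0.7036.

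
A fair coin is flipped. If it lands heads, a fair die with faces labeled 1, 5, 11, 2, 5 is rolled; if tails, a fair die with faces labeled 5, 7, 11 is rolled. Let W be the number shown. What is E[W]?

187/30

E[W | heads] = (1+5+11+2+5)/5 = 24/5.
E[W | tails] = (5+7+11)/3 = 23/3.
E[W] = (1/2)·(24/5) + (1/2)·(23/3) = 187/30.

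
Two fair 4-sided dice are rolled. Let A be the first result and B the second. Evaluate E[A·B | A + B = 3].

Outcomes with A + B = 3: (1,2), (2,1), each with probability 1/16.
E[A·B | A + B = 3] = (2 + 2) / 2 = 2.

2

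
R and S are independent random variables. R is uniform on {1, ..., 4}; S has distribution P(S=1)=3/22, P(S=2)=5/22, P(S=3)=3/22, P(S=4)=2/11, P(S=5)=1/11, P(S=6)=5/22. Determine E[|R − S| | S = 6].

P(S = 6) = 5/22.
Summing |R−S|·P(x,y) over outcomes with S = 6 gives 35/44.
E[|R − S| | S = 6] = (35/44) / (5/22) = 7/2.

7/2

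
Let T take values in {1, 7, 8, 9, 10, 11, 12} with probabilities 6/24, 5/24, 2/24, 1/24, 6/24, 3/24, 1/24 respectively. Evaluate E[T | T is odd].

83/15

P(T is odd) = 5/8.
Σ over the event: 1·1/4 + 7·5/24 + 9·1/24 + 11·1/8 = 83/24.
E[T | T is odd] = (83/24) / (5/8) = 83/15.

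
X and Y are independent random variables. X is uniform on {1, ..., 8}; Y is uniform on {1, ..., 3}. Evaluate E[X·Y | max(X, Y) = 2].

8/3

Outcomes with max(X, Y) = 2: (1,2), (2,1), (2,2), each with probability 1/24.
E[X·Y | max(X, Y) = 2] = (2 + 2 + 4) / 3 = 8/3.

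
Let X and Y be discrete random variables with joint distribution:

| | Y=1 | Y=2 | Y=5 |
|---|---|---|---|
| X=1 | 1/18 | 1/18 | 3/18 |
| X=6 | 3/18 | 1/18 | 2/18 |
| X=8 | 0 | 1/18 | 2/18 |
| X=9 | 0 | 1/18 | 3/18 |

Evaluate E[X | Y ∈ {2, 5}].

41/7

P(Y ∈ {2, 5}) = 7/9.
Σ X·P over the event = 1·(1/18) + 1·(3/18) + 6·(1/18) + 6·(2/18) + 8·(1/18) + 8·(2/18) + 9·(1/18) + 9·(3/18) = 41/9.
E[X | Y ∈ {2, 5}] = (41/9) / (7/9) = 41/7.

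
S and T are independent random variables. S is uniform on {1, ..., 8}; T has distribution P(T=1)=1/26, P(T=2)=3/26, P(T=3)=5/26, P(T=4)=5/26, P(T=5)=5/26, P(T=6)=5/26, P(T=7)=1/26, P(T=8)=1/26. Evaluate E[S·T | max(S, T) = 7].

875/31

P(max(S, T) = 7) = 31/208.
Summing ST·P(x,y) over outcomes with max(S, T) = 7 gives 875/208.
E[S·T | max(S, T) = 7] = (875/208) / (31/208) = 875/31.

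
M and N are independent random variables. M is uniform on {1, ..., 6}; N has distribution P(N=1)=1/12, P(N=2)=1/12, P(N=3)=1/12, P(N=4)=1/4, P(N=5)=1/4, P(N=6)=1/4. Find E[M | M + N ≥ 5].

11/3

P(M + N ≥ 5) = 11/12.
Summing M·P(x,y) over outcomes with M + N ≥ 5 gives 121/36.
E[M | M + N ≥ 5] = (121/36) / (11/12) = 11/3.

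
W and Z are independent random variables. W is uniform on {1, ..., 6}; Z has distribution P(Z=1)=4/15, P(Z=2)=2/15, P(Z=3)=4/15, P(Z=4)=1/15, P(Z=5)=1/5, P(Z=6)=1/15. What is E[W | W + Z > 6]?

P(W + Z > 6) = 1/2.
Summing W·P(x,y) over outcomes with W + Z > 6 gives 41/18.
E[W | W + Z > 6] = (41/18) / (1/2) = 41/9.

41/9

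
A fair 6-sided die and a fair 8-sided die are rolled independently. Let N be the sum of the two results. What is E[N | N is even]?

8

P(N is even) = 1/2.
Σ over the event: 2·1/48 + 4·1/16 + 6·5/48 + 8·1/8 + 10·5/48 + 12·1/16 + 14·1/48 = 4.
E[N | N is even] = (4) / (1/2) = 8.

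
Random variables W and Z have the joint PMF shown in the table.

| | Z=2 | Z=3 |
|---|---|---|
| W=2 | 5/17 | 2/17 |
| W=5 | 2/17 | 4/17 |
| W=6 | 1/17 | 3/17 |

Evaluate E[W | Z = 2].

P(Z = 2) = 8/17.
Summing W·P(W=x,Z=y) over the conditioning event gives 26/17.
E[W | Z = 2] = (26/17) / (8/17) = 13/4.

13/4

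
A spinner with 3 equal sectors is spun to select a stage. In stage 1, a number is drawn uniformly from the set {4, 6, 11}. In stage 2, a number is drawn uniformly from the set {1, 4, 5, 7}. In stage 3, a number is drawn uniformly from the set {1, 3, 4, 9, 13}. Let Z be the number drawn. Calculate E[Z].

E[Z | stage 1] = (4+6+11)/3 = 7.
E[Z | stage 2] = (1+4+5+7)/4 = 17/4.
E[Z | stage 3] = (1+3+4+9+13)/5 = 6.
E[Z] = (1/3)·(7) + (1/3)·(17/4) + (1/3)·(6) = 23/4.

23/4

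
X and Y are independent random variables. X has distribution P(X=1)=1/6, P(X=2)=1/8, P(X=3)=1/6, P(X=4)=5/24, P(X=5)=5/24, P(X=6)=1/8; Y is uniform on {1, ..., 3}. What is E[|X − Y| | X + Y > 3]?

134/61

P(X + Y > 3) = 61/72.
Summing |X−Y|·P(x,y) over outcomes with X + Y > 3 gives 67/36.
E[|X − Y| | X + Y > 3] = (67/36) / (61/72) = 134/61.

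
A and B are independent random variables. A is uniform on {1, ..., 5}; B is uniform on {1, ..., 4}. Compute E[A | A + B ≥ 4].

P(A + B ≥ 4) = 17/20.
Summing A·P(x,y) over outcomes with A + B ≥ 4 gives 14/5.
E[A | A + B ≥ 4] = (14/5) / (17/20) = 56/17.

56/17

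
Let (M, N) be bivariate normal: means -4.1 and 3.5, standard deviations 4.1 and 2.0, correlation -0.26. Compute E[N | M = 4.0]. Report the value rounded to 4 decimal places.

For a bivariate normal, E[N | M=x] = μ_N + ρ·(σ_N/σ_M)·(x − μ_M).
E[N | M=4.0] = 3.5 + (-0.26)·(2.0/4.1)·(4.0 − (-4.1)) = 3.5 + (-0.12683)·(8.1) = 2.4727.

2.4727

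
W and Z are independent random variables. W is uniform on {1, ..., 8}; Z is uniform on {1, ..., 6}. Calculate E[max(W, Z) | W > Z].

160/27

P(W > Z) = 9/16.
Summing max(W,Z)·P(x,y) over outcomes with W > Z gives 10/3.
E[max(W, Z) | W > Z] = (10/3) / (9/16) = 160/27.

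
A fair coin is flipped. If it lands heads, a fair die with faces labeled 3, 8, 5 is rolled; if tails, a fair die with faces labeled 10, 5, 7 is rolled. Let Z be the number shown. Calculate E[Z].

E[Z | heads] = (3+8+5)/3 = 16/3.
E[Z | tails] = (10+5+7)/3 = 22/3.
By the law of total expectation,
E[Z] = (1/2)·(16/3) + (1/2)·(22/3) = 19/3.

19/3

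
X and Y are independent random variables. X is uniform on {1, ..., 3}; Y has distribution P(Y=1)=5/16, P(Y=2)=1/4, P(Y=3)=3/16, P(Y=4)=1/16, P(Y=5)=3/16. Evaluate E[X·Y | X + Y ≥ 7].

P(X + Y ≥ 7) = 7/48.
Summing XY·P(x,y) over outcomes with X + Y ≥ 7 gives 29/16.
E[X·Y | X + Y ≥ 7] = (29/16) / (7/48) = 87/7.

87/7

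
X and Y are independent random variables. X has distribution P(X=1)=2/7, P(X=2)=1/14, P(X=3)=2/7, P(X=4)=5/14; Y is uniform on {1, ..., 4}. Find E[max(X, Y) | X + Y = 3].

2

P(X + Y = 3) = 5/56.
Summing max(X,Y)·P(x,y) over outcomes with X + Y = 3 gives 5/28.
E[max(X, Y) | X + Y = 3] = (5/28) / (5/56) = 2.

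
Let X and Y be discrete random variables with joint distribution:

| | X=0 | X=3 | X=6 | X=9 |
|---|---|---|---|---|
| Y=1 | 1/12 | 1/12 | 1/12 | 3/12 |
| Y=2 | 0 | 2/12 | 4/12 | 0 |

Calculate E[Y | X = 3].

P(X = 3) = 1/4.
Σ Y·P over the event = 1·(1/12) + 2·(2/12) = 5/12.
E[Y | X = 3] = (5/12) / (1/4) = 5/3.

5/3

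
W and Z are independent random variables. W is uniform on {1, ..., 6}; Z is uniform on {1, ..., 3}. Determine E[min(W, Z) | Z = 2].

Outcomes with Z = 2: (1,2), (2,2), (3,2), (4,2), (5,2), (6,2), each with probability 1/18.
E[min(W, Z) | Z = 2] = (1 + 2 + 2 + 2 + 2 + 2) / 6 = 11/6.

11/6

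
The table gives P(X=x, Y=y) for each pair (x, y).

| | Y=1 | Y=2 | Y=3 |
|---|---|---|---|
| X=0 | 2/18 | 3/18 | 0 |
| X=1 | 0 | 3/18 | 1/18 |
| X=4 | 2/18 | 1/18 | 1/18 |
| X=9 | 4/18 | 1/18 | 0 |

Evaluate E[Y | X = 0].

P(X = 0) = 5/18.
Σ Y·P over the event = 1·(2/18) + 2·(3/18) = 4/9.
E[Y | X = 0] = (4/9) / (5/18) = 8/5.

8/5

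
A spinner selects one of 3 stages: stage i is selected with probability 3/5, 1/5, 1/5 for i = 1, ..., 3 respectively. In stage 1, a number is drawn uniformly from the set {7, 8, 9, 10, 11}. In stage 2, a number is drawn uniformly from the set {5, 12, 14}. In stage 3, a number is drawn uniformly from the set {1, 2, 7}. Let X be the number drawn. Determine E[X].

E[X | stage 1] = (7+8+9+10+11)/5 = 9.
E[X | stage 2] = (5+12+14)/3 = 31/3.
E[X | stage 3] = (1+2+7)/3 = 10/3.
E[X] = (3/5)·(9) + (1/5)·(31/3) + (1/5)·(10/3) = 122/15.

122/15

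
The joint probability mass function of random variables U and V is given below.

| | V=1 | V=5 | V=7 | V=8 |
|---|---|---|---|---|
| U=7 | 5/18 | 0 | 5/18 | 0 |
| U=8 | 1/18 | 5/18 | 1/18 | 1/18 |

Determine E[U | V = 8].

8

P(V = 8) = 1/18.
Summing U·P(U=x,V=y) over the conditioning event gives 4/9.
E[U | V = 8] = (4/9) / (1/18) = 8.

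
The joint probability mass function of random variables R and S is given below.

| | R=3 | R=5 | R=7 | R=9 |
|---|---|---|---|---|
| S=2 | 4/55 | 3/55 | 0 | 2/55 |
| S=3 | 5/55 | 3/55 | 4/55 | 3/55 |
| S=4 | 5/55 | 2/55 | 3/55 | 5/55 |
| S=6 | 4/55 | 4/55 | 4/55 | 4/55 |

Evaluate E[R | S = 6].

P(S = 6) = 16/55.
Σ R·P over the event = 3·(4/55) + 5·(4/55) + 7·(4/55) + 9·(4/55) = 96/55.
E[R | S = 6] = (96/55) / (16/55) = 6.

6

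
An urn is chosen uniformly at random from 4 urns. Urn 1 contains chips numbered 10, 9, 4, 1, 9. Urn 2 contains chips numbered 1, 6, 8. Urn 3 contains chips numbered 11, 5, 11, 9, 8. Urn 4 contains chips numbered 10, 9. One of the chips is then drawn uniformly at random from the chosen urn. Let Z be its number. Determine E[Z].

299/40

E[Z | urn 1] = (10+9+4+1+9)/5 = 33/5.
E[Z | urn 2] = (1+6+8)/3 = 5.
E[Z | urn 3] = (11+5+11+9+8)/5 = 44/5.
E[Z | urn 4] = (10+9)/2 = 19/2.
By the law of total expectation,
E[Z] = (1/4)·(33/5) + (1/4)·(5) + (1/4)·(44/5) + (1/4)·(19/2) = 299/40.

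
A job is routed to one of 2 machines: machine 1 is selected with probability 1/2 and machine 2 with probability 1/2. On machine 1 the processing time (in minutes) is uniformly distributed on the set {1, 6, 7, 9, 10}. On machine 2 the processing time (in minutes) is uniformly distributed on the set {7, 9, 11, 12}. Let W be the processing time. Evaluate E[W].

E[W | machine 1] = (1+6+7+9+10)/5 = 33/5.
E[W | machine 2] = (7+9+11+12)/4 = 39/4.
By the law of total expectation,
E[W] = (1/2)·(33/5) + (1/2)·(39/4) = 327/40.

327/40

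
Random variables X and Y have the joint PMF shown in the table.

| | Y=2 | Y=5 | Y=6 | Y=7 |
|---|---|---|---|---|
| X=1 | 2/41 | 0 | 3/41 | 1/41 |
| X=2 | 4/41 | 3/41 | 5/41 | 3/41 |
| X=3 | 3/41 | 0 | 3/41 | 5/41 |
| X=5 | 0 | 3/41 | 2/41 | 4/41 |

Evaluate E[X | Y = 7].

P(Y = 7) = 13/41.
Σ X·P over the event = 1·(1/41) + 2·(3/41) + 3·(5/41) + 5·(4/41) = 42/41.
E[X | Y = 7] = (42/41) / (13/41) = 42/13.

42/13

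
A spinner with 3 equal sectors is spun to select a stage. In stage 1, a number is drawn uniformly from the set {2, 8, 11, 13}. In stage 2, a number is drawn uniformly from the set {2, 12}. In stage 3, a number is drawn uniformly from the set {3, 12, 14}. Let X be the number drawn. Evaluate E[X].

151/18

E[X | stage 1] = (2+8+11+13)/4 = 17/2.
E[X | stage 2] = (2+12)/2 = 7.
E[X | stage 3] = (3+12+14)/3 = 29/3.
By the law of total expectation,
E[X] = (1/3)·(17/2) + (1/3)·(7) + (1/3)·(29/3) = 151/18.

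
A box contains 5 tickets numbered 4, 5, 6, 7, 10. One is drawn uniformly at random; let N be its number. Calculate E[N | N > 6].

P(N > 6) = 2/5.
Σ over the event: 7·1/5 + 10·1/5 = 17/5.
E[N | N > 6] = (17/5) / (2/5) = 17/2.

17/2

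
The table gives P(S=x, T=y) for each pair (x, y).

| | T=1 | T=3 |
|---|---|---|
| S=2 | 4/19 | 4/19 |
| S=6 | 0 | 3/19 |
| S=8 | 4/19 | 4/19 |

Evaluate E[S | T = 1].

P(T = 1) = 8/19.
Σ S·P over the event = 2·(4/19) + 8·(4/19) = 40/19.
E[S | T = 1] = (40/19) / (8/19) = 5.

5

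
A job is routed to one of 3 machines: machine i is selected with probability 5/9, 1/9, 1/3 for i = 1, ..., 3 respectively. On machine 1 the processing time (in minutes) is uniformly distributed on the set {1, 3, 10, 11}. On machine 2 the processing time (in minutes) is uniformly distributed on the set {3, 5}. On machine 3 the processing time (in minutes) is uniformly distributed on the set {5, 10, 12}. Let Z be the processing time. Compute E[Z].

83/12

E[Z | machine 1] = (1+3+10+11)/4 = 25/4.
E[Z | machine 2] = (3+5)/2 = 4.
E[Z | machine 3] = (5+10+12)/3 = 9.
By the law of total expectation,
E[Z] = (5/9)·(25/4) + (1/9)·(4) + (1/3)·(9) = 83/12.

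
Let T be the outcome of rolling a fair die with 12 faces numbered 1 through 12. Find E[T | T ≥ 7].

19/2

Given T ≥ 7, T is equally likely to be any of {7, 8, 9, 10, 11, 12}.
E[T | T ≥ 7] = (7 + 8 + 9 + 10 + 11 + 12) / 6 = 19/2.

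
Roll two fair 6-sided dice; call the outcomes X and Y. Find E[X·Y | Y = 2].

7

Outcomes with Y = 2: (1,2), (2,2), (3,2), (4,2), (5,2), (6,2), each with probability 1/36.
E[X·Y | Y = 2] = (2 + 4 + 6 + 8 + 10 + 12) / 6 = 7.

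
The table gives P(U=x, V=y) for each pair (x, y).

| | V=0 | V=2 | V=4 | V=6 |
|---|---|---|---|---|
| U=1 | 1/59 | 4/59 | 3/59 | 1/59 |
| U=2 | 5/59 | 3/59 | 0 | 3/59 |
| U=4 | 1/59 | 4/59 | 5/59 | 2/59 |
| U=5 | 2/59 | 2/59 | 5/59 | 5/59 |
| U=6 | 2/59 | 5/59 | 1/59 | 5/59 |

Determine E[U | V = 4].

P(V = 4) = 14/59.
Summing U·P(U=x,V=y) over the conditioning event gives 54/59.
E[U | V = 4] = (54/59) / (14/59) = 27/7.

27/7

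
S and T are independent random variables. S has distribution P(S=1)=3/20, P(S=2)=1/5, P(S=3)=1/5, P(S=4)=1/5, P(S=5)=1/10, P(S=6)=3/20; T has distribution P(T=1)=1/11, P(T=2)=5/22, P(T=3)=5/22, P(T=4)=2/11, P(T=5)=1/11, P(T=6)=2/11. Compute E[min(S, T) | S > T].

409/170

P(S > T) = 17/44.
Summing min(S,T)·P(x,y) over outcomes with S > T gives 409/440.
E[min(S, T) | S > T] = (409/440) / (17/44) = 409/170.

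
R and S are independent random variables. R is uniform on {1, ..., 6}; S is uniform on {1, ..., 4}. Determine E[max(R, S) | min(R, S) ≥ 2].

P(min(R, S) ≥ 2) = 5/8.
Summing max(R,S)·P(x,y) over outcomes with min(R, S) ≥ 2 gives 8/3.
E[max(R, S) | min(R, S) ≥ 2] = (8/3) / (5/8) = 64/15.

64/15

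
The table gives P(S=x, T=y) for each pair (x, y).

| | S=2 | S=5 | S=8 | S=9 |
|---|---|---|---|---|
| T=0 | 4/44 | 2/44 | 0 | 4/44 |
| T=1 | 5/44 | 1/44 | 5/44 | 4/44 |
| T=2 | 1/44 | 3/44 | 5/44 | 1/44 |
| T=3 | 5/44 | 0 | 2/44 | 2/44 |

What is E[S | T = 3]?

P(T = 3) = 9/44.
Σ S·P over the event = 2·(5/44) + 8·(2/44) + 9·(2/44) = 1.
E[S | T = 3] = (1) / (9/44) = 44/9.

44/9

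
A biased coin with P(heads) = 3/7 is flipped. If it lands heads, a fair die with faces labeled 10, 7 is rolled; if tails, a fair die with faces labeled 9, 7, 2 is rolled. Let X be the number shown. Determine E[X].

99/14

E[X | heads] = (10+7)/2 = 17/2.
E[X | tails] = (9+7+2)/3 = 6.
E[X] = (3/7)·(17/2) + (4/7)·(6) = 99/14.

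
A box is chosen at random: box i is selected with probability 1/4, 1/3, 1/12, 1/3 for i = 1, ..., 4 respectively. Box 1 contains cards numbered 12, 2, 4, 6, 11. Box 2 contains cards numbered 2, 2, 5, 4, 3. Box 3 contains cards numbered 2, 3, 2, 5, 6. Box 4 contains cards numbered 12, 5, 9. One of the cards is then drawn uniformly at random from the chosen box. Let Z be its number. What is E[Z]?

E[Z | box 1] = (12+2+4+6+11)/5 = 7.
E[Z | box 2] = (2+2+5+4+3)/5 = 16/5.
E[Z | box 3] = (2+3+2+5+6)/5 = 18/5.
E[Z | box 4] = (12+5+9)/3 = 26/3.
By the law of total expectation,
E[Z] = (1/4)·(7) + (1/3)·(16/5) + (1/12)·(18/5) + (1/3)·(26/3) = 1081/180.

1081/180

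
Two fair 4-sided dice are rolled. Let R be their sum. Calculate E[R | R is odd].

5

P(R is odd) = 1/2.
Σ over the event: 3·1/8 + 5·1/4 + 7·1/8 = 5/2.
E[R | R is odd] = (5/2) / (1/2) = 5.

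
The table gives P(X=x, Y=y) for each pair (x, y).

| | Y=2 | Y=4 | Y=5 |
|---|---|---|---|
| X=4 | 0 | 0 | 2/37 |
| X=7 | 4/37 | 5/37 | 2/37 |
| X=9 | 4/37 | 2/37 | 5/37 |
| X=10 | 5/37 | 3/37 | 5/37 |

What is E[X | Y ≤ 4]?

P(Y ≤ 4) = 23/37.
Summing X·P(X=x,Y=y) over the conditioning event gives 197/37.
E[X | Y ≤ 4] = (197/37) / (23/37) = 197/23.

197/23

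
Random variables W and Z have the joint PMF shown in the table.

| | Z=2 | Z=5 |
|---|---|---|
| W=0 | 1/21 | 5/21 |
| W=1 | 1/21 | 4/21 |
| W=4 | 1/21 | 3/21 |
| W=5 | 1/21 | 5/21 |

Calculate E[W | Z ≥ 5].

P(Z ≥ 5) = 17/21.
Σ W·P over the event = 0·(5/21) + 1·(4/21) + 4·(3/21) + 5·(5/21) = 41/21.
E[W | Z ≥ 5] = (41/21) / (17/21) = 41/17.

41/17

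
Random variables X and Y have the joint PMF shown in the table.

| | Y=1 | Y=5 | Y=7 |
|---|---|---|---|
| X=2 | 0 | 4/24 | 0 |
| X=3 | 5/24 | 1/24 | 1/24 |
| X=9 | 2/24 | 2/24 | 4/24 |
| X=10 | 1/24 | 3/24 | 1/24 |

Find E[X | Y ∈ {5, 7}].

P(Y ∈ {5, 7}) = 2/3.
Σ X·P over the event = 2·(4/24) + 3·(1/24) + 3·(1/24) + 9·(2/24) + 9·(4/24) + 10·(3/24) + 10·(1/24) = 9/2.
E[X | Y ∈ {5, 7}] = (9/2) / (2/3) = 27/4.

27/4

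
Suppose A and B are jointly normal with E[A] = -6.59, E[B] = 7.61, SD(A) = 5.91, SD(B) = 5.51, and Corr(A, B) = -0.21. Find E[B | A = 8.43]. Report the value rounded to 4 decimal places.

The regression of B on A has slope ρ·σ_B/σ_A and passes through (μ_A, μ_B).
E[B | A=8.43] = 7.61 + (-0.21)·(5.51/5.91)·(8.43 − (-6.59)) = 7.61 + (-0.195787)·(15.02) = 4.6693.

4.6693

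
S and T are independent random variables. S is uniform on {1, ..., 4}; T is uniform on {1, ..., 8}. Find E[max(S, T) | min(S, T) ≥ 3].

P(min(S, T) ≥ 3) = 3/8.
Summing max(S,T)·P(x,y) over outcomes with min(S, T) ≥ 3 gives 67/32.
E[max(S, T) | min(S, T) ≥ 3] = (67/32) / (3/8) = 67/12.

67/12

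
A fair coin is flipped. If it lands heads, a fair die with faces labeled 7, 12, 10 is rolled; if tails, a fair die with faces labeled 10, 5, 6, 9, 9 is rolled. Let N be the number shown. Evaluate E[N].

E[N | heads] = (7+12+10)/3 = 29/3.
E[N | tails] = (10+5+6+9+9)/5 = 39/5.
E[N] = (1/2)·(29/3) + (1/2)·(39/5) = 131/15.

131/15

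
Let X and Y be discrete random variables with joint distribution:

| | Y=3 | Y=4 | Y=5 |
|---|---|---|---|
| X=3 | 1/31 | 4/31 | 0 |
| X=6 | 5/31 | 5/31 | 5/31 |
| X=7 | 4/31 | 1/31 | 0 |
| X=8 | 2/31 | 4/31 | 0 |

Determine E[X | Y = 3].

77/12

P(Y = 3) = 12/31.
Σ X·P over the event = 3·(1/31) + 6·(5/31) + 7·(4/31) + 8·(2/31) = 77/31.
E[X | Y = 3] = (77/31) / (12/31) = 77/12.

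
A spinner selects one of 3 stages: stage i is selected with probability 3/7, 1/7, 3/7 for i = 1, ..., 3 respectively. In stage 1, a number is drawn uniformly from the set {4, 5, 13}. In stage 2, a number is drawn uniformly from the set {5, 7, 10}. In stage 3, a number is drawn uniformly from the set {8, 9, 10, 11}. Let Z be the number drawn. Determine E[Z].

347/42

E[Z | stage 1] = (4+5+13)/3 = 22/3.
E[Z | stage 2] = (5+7+10)/3 = 22/3.
E[Z | stage 3] = (8+9+10+11)/4 = 19/2.
By the law of total expectation,
E[Z] = (3/7)·(22/3) + (1/7)·(22/3) + (3/7)·(19/2) = 347/42.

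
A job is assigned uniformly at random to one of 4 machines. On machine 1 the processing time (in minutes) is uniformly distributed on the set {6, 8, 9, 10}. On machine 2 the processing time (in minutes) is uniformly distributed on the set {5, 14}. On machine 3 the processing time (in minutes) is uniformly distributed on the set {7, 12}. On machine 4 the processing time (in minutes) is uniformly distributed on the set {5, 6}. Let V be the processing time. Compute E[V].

131/16

E[V | machine 1] = (6+8+9+10)/4 = 33/4.
E[V | machine 2] = (5+14)/2 = 19/2.
E[V | machine 3] = (7+12)/2 = 19/2.
E[V | machine 4] = (5+6)/2 = 11/2.
By the law of total expectation,
E[V] = (1/4)·(33/4) + (1/4)·(19/2) + (1/4)·(19/2) + (1/4)·(11/2) = 131/16.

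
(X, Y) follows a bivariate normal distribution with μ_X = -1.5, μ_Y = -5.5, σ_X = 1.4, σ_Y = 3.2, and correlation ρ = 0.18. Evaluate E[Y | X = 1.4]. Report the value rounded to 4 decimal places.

-4.3069

The regression of Y on X has slope ρ·σ_Y/σ_X and passes through (μ_X, μ_Y).
E[Y | X=1.4] = -5.5 + (0.18)·(3.2/1.4)·(1.4 − (-1.5)) = -5.5 + (0.41143)·(2.9) = -4.3069.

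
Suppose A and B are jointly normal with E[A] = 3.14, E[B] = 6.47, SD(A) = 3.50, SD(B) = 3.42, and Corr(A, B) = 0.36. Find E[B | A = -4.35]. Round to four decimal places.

The regression of B on A has slope ρ·σ_B/σ_A and passes through (μ_A, μ_B).
E[B | A=-4.35] = 6.47 + (0.36)·(3.42/3.50)·(-4.35 − (3.14)) = 6.47 + (0.35177)·(-7.49) = 3.8352.

3.8352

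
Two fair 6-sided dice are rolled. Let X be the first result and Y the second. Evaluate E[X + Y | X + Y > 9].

32/3

P(X + Y > 9) = 1/6.
Summing (X+Y)·P(x,y) over outcomes with X + Y > 9 gives 16/9.
E[X + Y | X + Y > 9] = (16/9) / (1/6) = 32/3.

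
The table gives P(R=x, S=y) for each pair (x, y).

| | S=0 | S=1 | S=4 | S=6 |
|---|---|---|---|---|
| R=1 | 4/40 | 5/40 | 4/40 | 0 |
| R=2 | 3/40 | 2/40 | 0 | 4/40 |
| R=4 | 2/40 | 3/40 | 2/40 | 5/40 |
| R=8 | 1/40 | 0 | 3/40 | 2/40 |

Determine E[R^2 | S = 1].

P(S = 1) = 1/4.
Σ R^2·P over the event = 1·(5/40) + 4·(2/40) + 16·(3/40) = 61/40.
E[R^2 | S = 1] = (61/40) / (1/4) = 61/10.

61/10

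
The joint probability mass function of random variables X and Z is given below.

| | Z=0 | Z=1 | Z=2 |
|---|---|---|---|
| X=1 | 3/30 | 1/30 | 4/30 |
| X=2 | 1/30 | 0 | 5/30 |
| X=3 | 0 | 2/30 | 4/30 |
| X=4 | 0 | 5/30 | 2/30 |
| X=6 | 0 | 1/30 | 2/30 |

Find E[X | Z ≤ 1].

P(Z ≤ 1) = 13/30.
Σ X·P over the event = 1·(3/30) + 1·(1/30) + 2·(1/30) + 3·(2/30) + 4·(5/30) + 6·(1/30) = 19/15.
E[X | Z ≤ 1] = (19/15) / (13/30) = 38/13.

38/13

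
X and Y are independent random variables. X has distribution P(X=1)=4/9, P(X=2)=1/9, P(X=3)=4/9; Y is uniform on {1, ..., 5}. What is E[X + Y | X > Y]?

13/3

P(X > Y) = 1/5.
Summing (X+Y)·P(x,y) over outcomes with X > Y gives 13/15.
E[X + Y | X > Y] = (13/15) / (1/5) = 13/3.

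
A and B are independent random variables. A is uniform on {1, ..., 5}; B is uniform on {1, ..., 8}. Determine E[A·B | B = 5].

Outcomes with B = 5: (1,5), (2,5), (3,5), (4,5), (5,5), each with probability 1/40.
E[A·B | B = 5] = (5 + 10 + 15 + 20 + 25) / 5 = 15.

15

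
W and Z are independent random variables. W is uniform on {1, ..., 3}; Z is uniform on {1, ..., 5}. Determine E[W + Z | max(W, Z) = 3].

P(max(W, Z) = 3) = 1/3.
Summing (W+Z)·P(x,y) over outcomes with max(W, Z) = 3 gives 8/5.
E[W + Z | max(W, Z) = 3] = (8/5) / (1/3) = 24/5.

24/5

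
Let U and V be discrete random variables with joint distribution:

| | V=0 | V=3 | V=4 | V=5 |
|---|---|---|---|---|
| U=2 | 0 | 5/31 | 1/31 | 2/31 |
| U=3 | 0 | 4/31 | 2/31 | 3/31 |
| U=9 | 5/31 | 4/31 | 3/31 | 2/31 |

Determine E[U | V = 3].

P(V = 3) = 13/31.
Σ U·P over the event = 2·(5/31) + 3·(4/31) + 9·(4/31) = 58/31.
E[U | V = 3] = (58/31) / (13/31) = 58/13.

58/13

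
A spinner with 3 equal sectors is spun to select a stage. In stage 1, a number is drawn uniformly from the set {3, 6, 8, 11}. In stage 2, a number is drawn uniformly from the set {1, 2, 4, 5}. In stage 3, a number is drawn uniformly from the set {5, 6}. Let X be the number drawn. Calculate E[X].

31/6

E[X | stage 1] = (3+6+8+11)/4 = 7.
E[X | stage 2] = (1+2+4+5)/4 = 3.
E[X | stage 3] = (5+6)/2 = 11/2.
E[X] = (1/3)·(7) + (1/3)·(3) + (1/3)·(11/2) = 31/6.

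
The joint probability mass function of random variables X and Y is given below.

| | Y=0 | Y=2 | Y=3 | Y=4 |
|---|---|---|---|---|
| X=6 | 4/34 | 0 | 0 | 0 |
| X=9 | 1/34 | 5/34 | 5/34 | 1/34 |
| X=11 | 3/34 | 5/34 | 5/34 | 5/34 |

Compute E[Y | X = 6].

P(X = 6) = 2/17.
Σ Y·P over the event = 0·(4/34) = 0.
E[Y | X = 6] = (0) / (2/17) = 0.

0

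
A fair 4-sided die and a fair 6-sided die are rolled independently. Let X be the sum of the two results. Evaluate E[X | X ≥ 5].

62/9

P(X ≥ 5) = 3/4.
Σ over the event: 5·1/6 + 6·1/6 + 7·1/6 + 8·1/8 + 9·1/12 + 10·1/24 = 31/6.
E[X | X ≥ 5] = (31/6) / (3/4) = 62/9.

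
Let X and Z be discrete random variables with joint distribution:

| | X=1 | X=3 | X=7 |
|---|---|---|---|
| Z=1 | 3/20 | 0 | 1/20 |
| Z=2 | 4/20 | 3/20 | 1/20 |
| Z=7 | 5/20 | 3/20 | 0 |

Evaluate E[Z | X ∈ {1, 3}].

73/18

P(X ∈ {1, 3}) = 9/10.
Σ Z·P over the event = 1·(3/20) + 2·(4/20) + 7·(5/20) + 2·(3/20) + 7·(3/20) = 73/20.
E[Z | X ∈ {1, 3}] = (73/20) / (9/10) = 73/18.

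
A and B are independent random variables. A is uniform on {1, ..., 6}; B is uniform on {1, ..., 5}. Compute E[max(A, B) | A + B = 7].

24/5

Outcomes with A + B = 7: (2,5), (3,4), (4,3), (5,2), (6,1), each with probability 1/30.
E[max(A, B) | A + B = 7] = (5 + 4 + 4 + 5 + 6) / 5 = 24/5.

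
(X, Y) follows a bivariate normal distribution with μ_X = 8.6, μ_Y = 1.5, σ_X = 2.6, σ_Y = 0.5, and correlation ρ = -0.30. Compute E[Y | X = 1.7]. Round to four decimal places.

For a bivariate normal, E[Y | X=x] = μ_Y + ρ·(σ_Y/σ_X)·(x − μ_X).
E[Y | X=1.7] = 1.5 + (-0.30)·(0.5/2.6)·(1.7 − (8.6)) = 1.5 + (-0.057692)·(-6.9) = 1.8981.

1.8981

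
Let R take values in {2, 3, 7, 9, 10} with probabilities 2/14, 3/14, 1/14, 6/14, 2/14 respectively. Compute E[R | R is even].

P(R is even) = 2/7.
Σ over the event: 2·1/7 + 10·1/7 = 12/7.
E[R | R is even] = (12/7) / (2/7) = 6.

6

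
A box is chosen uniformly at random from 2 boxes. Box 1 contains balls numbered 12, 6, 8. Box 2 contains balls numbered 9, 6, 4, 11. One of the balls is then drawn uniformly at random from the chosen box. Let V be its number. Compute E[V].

97/12

E[V | box 1] = (12+6+8)/3 = 26/3.
E[V | box 2] = (9+6+4+11)/4 = 15/2.
By the law of total expectation,
E[V] = (1/2)·(26/3) + (1/2)·(15/2) = 97/12.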